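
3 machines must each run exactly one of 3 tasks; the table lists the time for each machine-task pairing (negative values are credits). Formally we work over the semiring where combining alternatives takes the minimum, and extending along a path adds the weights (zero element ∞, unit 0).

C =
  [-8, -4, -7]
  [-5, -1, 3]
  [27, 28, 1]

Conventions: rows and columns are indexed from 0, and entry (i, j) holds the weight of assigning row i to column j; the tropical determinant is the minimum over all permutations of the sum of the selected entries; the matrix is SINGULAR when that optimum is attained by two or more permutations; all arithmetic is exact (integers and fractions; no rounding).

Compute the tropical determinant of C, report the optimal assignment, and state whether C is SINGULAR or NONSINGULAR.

σ = (0, 1, 2): (-8) + (-1) + 1 = -8
σ = (0, 2, 1): (-8) + 3 + 28 = 23
σ = (1, 0, 2): (-4) + (-5) + 1 = -8
σ = (1, 2, 0): (-4) + 3 + 27 = 26
σ = (2, 0, 1): (-7) + (-5) + 28 = 16
σ = (2, 1, 0): (-7) + (-1) + 27 = 19
Optimal value attained by: σ = (0, 1, 2).
Answer: det⊕(C) = -8; verdict: SINGULAR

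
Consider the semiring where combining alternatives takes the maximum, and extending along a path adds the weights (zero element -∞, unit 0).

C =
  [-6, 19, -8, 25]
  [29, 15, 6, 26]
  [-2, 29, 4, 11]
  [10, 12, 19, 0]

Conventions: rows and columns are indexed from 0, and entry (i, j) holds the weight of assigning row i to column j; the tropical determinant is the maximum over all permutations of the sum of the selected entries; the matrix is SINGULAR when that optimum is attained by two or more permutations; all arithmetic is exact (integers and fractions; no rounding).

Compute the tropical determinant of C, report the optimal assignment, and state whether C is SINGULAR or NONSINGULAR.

σ = (0, 1, 2, 3): (-6) + 15 + 4 + 0 = 13
σ = (0, 1, 3, 2): (-6) + 15 + 11 + 19 = 39
σ = (0, 2, 1, 3): (-6) + 6 + 29 + 0 = 29
σ = (0, 2, 3, 1): (-6) + 6 + 11 + 12 = 23
σ = (0, 3, 1, 2): (-6) + 26 + 29 + 19 = 68
σ = (0, 3, 2, 1): (-6) + 26 + 4 + 12 = 36
σ = (1, 0, 2, 3): 19 + 29 + 4 + 0 = 52
σ = (1, 0, 3, 2): 19 + 29 + 11 + 19 = 78
σ = (1, 2, 0, 3): 19 + 6 + (-2) + 0 = 23
σ = (1, 2, 3, 0): 19 + 6 + 11 + 10 = 46
σ = (1, 3, 0, 2): 19 + 26 + (-2) + 19 = 62
σ = (1, 3, 2, 0): 19 + 26 + 4 + 10 = 59
σ = (2, 0, 1, 3): (-8) + 29 + 29 + 0 = 50
σ = (2, 0, 3, 1): (-8) + 29 + 11 + 12 = 44
σ = (2, 1, 0, 3): (-8) + 15 + (-2) + 0 = 5
σ = (2, 1, 3, 0): (-8) + 15 + 11 + 10 = 28
σ = (2, 3, 0, 1): (-8) + 26 + (-2) + 12 = 28
σ = (2, 3, 1, 0): (-8) + 26 + 29 + 10 = 57
σ = (3, 0, 1, 2): 25 + 29 + 29 + 19 = 102
σ = (3, 0, 2, 1): 25 + 29 + 4 + 12 = 70
σ = (3, 1, 0, 2): 25 + 15 + (-2) + 19 = 57
σ = (3, 1, 2, 0): 25 + 15 + 4 + 10 = 54
σ = (3, 2, 0, 1): 25 + 6 + (-2) + 12 = 41
σ = (3, 2, 1, 0): 25 + 6 + 29 + 10 = 70
Optimal value attained by: σ = (3, 0, 1, 2).
Answer: det⊕(C) = 102; verdict: NONSINGULAR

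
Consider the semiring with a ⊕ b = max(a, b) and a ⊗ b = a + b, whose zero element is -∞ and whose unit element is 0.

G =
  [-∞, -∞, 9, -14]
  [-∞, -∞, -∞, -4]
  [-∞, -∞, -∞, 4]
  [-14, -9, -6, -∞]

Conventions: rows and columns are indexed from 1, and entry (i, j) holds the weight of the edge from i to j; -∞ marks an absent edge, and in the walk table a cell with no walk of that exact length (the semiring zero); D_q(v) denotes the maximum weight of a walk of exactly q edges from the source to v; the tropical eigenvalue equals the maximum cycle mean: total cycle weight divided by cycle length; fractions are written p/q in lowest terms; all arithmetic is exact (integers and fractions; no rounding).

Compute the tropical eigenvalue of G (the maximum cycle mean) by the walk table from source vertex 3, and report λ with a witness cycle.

q=0: [-∞, -∞, 0, -∞]
q=1: [-∞, -∞, -∞, 4]
q=2: [-10, -5, -2, -∞]
q=3: [-∞, -∞, -1, 2]
q=4: [-12, -7, -4, 3]
Optimal cycle mean attained by: cycle 1->3->4->1, total 9 + 4 + (-14), length 3.
Answer: λ = -1/3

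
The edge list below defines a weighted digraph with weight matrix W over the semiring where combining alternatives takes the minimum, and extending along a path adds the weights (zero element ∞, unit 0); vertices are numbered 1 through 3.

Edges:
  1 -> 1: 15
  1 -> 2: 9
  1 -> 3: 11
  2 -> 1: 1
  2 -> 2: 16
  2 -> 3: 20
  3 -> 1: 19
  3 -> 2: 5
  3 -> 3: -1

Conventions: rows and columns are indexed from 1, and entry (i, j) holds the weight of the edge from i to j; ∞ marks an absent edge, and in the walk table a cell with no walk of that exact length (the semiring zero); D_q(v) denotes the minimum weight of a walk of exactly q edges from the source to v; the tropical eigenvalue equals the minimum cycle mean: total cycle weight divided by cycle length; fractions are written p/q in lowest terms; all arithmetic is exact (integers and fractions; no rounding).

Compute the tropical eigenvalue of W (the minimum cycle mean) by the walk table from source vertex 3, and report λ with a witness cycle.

q=0: [∞, ∞, 0]
q=1: [19, 5, -1]
q=2: [6, 4, -2]
q=3: [5, 3, -3]
Optimal cycle mean attained by: cycle 3->3, total (-1), length 1.
Answer: λ = -1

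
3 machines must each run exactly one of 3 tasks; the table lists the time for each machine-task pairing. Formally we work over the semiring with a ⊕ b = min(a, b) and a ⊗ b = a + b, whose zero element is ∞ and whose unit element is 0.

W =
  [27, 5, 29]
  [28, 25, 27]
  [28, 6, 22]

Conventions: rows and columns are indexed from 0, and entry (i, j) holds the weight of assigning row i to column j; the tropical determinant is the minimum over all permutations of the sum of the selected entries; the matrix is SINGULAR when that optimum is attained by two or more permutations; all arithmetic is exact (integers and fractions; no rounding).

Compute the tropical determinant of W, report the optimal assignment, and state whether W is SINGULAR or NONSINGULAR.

σ = (0, 1, 2): 27 + 25 + 22 = 74
σ = (0, 2, 1): 27 + 27 + 6 = 60
σ = (1, 0, 2): 5 + 28 + 22 = 55
σ = (1, 2, 0): 5 + 27 + 28 = 60
σ = (2, 0, 1): 29 + 28 + 6 = 63
σ = (2, 1, 0): 29 + 25 + 28 = 82
Optimal value attained by: σ = (1, 0, 2).
Answer: det⊕(W) = 55; verdict: NONSINGULAR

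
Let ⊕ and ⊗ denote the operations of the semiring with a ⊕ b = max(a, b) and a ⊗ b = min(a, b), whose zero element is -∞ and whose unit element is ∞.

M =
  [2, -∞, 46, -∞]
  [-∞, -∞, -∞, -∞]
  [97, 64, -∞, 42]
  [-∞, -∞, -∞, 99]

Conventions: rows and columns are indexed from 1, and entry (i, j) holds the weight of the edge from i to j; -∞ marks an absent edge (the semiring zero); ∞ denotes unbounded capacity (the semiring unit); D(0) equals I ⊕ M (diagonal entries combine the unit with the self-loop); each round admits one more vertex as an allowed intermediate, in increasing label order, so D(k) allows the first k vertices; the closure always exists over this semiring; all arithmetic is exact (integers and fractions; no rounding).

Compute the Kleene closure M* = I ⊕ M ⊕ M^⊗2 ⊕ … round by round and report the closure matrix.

D(0):
  [∞, -∞, 46, -∞]
  [-∞, ∞, -∞, -∞]
  [97, 64, ∞, 42]
  [-∞, -∞, -∞, ∞]
D(1):
  [∞, -∞, 46, -∞]
  [-∞, ∞, -∞, -∞]
  [97, 64, ∞, 42]
  [-∞, -∞, -∞, ∞]
D(2):
  [∞, -∞, 46, -∞]
  [-∞, ∞, -∞, -∞]
  [97, 64, ∞, 42]
  [-∞, -∞, -∞, ∞]
D(3):
  [∞, 46, 46, 42]
  [-∞, ∞, -∞, -∞]
  [97, 64, ∞, 42]
  [-∞, -∞, -∞, ∞]
D(4):
  [∞, 46, 46, 42]
  [-∞, ∞, -∞, -∞]
  [97, 64, ∞, 42]
  [-∞, -∞, -∞, ∞]
Answer: M* = [[∞, 46, 46, 42], [-∞, ∞, -∞, -∞], [97, 64, ∞, 42], [-∞, -∞, -∞, ∞]]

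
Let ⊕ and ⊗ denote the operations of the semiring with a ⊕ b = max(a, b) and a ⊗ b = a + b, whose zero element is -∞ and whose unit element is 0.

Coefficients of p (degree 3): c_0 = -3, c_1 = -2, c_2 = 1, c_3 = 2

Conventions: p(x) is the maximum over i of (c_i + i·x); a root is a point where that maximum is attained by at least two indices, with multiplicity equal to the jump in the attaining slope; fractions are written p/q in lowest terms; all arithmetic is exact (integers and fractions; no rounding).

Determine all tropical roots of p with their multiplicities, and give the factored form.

hull edge (i=0, c=-3) to (i=2, c=1): slope 2, span 2
hull edge (i=2, c=1) to (i=3, c=2): slope 1, span 1
Factored form: p(x) = 2 ⊗ (x ⊕ (-2)) ⊗ (x ⊕ (-2)) ⊗ (x ⊕ (-1))
Answer: roots = -2 (mult 2), -1 (mult 1)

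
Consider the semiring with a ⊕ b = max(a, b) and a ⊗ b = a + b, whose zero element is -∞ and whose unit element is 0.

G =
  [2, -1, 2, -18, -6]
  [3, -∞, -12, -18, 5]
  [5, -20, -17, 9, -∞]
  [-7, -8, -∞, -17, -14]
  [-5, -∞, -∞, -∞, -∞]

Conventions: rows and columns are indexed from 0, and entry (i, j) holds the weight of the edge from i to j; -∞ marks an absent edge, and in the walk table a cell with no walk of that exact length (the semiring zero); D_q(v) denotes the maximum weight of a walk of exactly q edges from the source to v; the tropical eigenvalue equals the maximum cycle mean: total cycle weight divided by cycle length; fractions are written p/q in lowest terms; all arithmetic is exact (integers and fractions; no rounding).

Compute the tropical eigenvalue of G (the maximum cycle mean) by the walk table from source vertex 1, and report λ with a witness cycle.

q=0: [-∞, 0, -∞, -∞, -∞]
q=1: [3, -∞, -12, -18, 5]
q=2: [5, 2, 5, -3, -3]
q=3: [10, 4, 7, 14, 7]
q=4: [12, 9, 12, 16, 9]
q=5: [17, 11, 14, 21, 14]
Optimal cycle mean attained by: cycle 0->2->0, total 2 + 5, length 2.
Answer: λ = 7/2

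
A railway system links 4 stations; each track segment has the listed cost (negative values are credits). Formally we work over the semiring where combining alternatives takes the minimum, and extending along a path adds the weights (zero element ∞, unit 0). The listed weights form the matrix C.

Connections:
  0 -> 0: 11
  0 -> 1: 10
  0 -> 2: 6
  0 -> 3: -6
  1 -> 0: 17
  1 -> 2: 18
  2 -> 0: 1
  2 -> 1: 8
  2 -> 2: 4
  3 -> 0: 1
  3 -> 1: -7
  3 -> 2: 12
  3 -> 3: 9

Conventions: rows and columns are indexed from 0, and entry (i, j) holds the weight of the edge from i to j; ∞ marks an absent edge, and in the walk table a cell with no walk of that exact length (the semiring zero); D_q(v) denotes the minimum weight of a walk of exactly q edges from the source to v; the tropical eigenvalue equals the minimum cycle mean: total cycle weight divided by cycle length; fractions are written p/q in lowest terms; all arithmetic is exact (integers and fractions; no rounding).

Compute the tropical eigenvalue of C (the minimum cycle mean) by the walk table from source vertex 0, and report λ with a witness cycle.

q=0: [0, ∞, ∞, ∞]
q=1: [11, 10, 6, -6]
q=2: [-5, -13, 6, 3]
q=3: [4, -4, 1, -11]
q=4: [-10, -18, 1, -2]
Optimal cycle mean attained by: cycle 0->3->0, total (-6) + 1, length 2.
Answer: λ = -5/2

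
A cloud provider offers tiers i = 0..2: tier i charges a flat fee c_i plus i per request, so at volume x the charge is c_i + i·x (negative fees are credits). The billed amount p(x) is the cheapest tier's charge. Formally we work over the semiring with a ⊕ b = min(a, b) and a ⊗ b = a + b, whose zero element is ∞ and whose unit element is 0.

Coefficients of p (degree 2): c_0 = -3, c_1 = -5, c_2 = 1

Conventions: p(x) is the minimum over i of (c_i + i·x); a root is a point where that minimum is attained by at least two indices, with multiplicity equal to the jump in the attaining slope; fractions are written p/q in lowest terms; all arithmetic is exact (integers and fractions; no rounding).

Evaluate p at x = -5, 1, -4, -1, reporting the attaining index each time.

p(-5) = min(-3+0·(-5)=-3, -5+1·(-5)=-10, 1+2·(-5)=-9) = -10 (attained by i=1)
p(1) = min(-3+0·1=-3, -5+1·1=-4, 1+2·1=3) = -4 (attained by i=1)
p(-4) = min(-3+0·(-4)=-3, -5+1·(-4)=-9, 1+2·(-4)=-7) = -9 (attained by i=1)
p(-1) = min(-3+0·(-1)=-3, -5+1·(-1)=-6, 1+2·(-1)=-1) = -6 (attained by i=1)
Answer: p(-5) = -10; p(1) = -4; p(-4) = -9; p(-1) = -6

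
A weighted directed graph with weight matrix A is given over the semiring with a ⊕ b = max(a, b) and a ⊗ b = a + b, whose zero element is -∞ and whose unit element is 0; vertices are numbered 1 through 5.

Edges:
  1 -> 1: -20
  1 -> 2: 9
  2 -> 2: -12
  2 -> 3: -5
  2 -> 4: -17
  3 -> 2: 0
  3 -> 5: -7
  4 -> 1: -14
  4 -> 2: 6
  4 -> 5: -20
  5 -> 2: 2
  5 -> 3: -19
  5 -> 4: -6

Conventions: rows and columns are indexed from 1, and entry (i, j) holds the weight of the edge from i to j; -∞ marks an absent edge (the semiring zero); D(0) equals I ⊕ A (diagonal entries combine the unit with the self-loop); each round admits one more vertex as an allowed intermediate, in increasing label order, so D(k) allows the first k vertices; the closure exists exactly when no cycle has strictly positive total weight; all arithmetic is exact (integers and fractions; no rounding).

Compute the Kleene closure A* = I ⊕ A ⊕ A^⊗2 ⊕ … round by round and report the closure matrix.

D(0):
  [0, 9, -∞, -∞, -∞]
  [-∞, 0, -5, -17, -∞]
  [-∞, 0, 0, -∞, -7]
  [-14, 6, -∞, 0, -20]
  [-∞, 2, -19, -6, 0]
D(1):
  [0, 9, -∞, -∞, -∞]
  [-∞, 0, -5, -17, -∞]
  [-∞, 0, 0, -∞, -7]
  [-14, 6, -∞, 0, -20]
  [-∞, 2, -19, -6, 0]
D(2):
  [0, 9, 4, -8, -∞]
  [-∞, 0, -5, -17, -∞]
  [-∞, 0, 0, -17, -7]
  [-14, 6, 1, 0, -20]
  [-∞, 2, -3, -6, 0]
D(3):
  [0, 9, 4, -8, -3]
  [-∞, 0, -5, -17, -12]
  [-∞, 0, 0, -17, -7]
  [-14, 6, 1, 0, -6]
  [-∞, 2, -3, -6, 0]
D(4):
  [0, 9, 4, -8, -3]
  [-31, 0, -5, -17, -12]
  [-31, 0, 0, -17, -7]
  [-14, 6, 1, 0, -6]
  [-20, 2, -3, -6, 0]
D(5):
  [0, 9, 4, -8, -3]
  [-31, 0, -5, -17, -12]
  [-27, 0, 0, -13, -7]
  [-14, 6, 1, 0, -6]
  [-20, 2, -3, -6, 0]
Answer: A* = [[0, 9, 4, -8, -3], [-31, 0, -5, -17, -12], [-27, 0, 0, -13, -7], [-14, 6, 1, 0, -6], [-20, 2, -3, -6, 0]]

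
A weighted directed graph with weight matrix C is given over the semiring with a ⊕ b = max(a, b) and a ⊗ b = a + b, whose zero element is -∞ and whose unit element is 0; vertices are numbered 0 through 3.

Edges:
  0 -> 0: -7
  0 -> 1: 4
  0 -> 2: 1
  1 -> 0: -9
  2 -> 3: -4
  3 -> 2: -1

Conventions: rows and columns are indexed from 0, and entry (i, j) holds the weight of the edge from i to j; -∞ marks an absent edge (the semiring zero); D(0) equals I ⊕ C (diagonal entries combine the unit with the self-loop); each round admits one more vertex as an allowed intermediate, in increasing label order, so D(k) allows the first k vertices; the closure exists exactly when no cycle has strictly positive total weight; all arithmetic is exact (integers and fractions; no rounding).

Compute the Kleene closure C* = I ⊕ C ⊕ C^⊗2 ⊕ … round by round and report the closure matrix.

D(0):
  [0, 4, 1, -∞]
  [-9, 0, -∞, -∞]
  [-∞, -∞, 0, -4]
  [-∞, -∞, -1, 0]
D(1):
  [0, 4, 1, -∞]
  [-9, 0, -8, -∞]
  [-∞, -∞, 0, -4]
  [-∞, -∞, -1, 0]
D(2):
  [0, 4, 1, -∞]
  [-9, 0, -8, -∞]
  [-∞, -∞, 0, -4]
  [-∞, -∞, -1, 0]
D(3):
  [0, 4, 1, -3]
  [-9, 0, -8, -12]
  [-∞, -∞, 0, -4]
  [-∞, -∞, -1, 0]
D(4):
  [0, 4, 1, -3]
  [-9, 0, -8, -12]
  [-∞, -∞, 0, -4]
  [-∞, -∞, -1, 0]
Answer: C* = [[0, 4, 1, -3], [-9, 0, -8, -12], [-∞, -∞, 0, -4], [-∞, -∞, -1, 0]]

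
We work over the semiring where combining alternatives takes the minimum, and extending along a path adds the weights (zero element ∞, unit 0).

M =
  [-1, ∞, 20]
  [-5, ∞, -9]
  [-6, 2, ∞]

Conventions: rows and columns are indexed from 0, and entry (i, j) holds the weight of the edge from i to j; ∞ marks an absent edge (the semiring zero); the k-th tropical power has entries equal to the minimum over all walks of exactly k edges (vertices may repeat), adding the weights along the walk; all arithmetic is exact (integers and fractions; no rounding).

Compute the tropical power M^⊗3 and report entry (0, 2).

M^⊗2:
  [-2, 22, 19]
  [-15, -7, 15]
  [-7, ∞, -7]
M^⊗3:
  [-3, 21, 13]
  [-16, 17, -16]
  [-13, -5, 13]
Key observation: the optimum is the walk 0->2->1->2, with weight 20 + 2 + (-9) = 13.
Optimal value attained by: walk 0->2->1->2.
Answer: (M^⊗3)[0][2] = 13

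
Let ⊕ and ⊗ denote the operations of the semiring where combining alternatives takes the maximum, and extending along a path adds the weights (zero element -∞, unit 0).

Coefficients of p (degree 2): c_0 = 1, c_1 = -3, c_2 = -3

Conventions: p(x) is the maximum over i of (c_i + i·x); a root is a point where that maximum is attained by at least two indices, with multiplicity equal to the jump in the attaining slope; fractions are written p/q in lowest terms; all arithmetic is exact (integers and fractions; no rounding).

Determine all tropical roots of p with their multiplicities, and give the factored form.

hull edge (i=0, c=1) to (i=2, c=-3): slope -2, span 2
Factored form: p(x) = -3 ⊗ (x ⊕ 2) ⊗ (x ⊕ 2)
Answer: roots = 2 (mult 2)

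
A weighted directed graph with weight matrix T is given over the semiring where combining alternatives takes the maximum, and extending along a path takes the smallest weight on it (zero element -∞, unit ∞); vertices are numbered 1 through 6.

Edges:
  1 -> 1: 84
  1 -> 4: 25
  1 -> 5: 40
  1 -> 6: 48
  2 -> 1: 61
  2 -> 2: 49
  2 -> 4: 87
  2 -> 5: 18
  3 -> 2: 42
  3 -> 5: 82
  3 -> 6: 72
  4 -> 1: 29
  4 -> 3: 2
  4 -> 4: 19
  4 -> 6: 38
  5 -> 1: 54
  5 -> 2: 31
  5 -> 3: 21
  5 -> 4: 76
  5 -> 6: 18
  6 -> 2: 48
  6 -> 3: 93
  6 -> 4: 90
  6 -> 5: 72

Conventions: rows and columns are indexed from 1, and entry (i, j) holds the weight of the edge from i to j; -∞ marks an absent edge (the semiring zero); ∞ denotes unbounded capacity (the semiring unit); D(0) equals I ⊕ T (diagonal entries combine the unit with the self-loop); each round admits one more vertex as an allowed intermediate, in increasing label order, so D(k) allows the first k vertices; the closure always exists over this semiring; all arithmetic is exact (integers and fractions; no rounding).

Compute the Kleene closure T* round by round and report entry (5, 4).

D(0):
  [∞, -∞, -∞, 25, 40, 48]
  [61, ∞, -∞, 87, 18, -∞]
  [-∞, 42, ∞, -∞, 82, 72]
  [29, -∞, 2, ∞, -∞, 38]
  [54, 31, 21, 76, ∞, 18]
  [-∞, 48, 93, 90, 72, ∞]
D(1):
  [∞, -∞, -∞, 25, 40, 48]
  [61, ∞, -∞, 87, 40, 48]
  [-∞, 42, ∞, -∞, 82, 72]
  [29, -∞, 2, ∞, 29, 38]
  [54, 31, 21, 76, ∞, 48]
  [-∞, 48, 93, 90, 72, ∞]
D(2):
  [∞, -∞, -∞, 25, 40, 48]
  [61, ∞, -∞, 87, 40, 48]
  [42, 42, ∞, 42, 82, 72]
  [29, -∞, 2, ∞, 29, 38]
  [54, 31, 21, 76, ∞, 48]
  [48, 48, 93, 90, 72, ∞]
D(3):
  [∞, -∞, -∞, 25, 40, 48]
  [61, ∞, -∞, 87, 40, 48]
  [42, 42, ∞, 42, 82, 72]
  [29, 2, 2, ∞, 29, 38]
  [54, 31, 21, 76, ∞, 48]
  [48, 48, 93, 90, 82, ∞]
D(4):
  [∞, 2, 2, 25, 40, 48]
  [61, ∞, 2, 87, 40, 48]
  [42, 42, ∞, 42, 82, 72]
  [29, 2, 2, ∞, 29, 38]
  [54, 31, 21, 76, ∞, 48]
  [48, 48, 93, 90, 82, ∞]
D(5):
  [∞, 31, 21, 40, 40, 48]
  [61, ∞, 21, 87, 40, 48]
  [54, 42, ∞, 76, 82, 72]
  [29, 29, 21, ∞, 29, 38]
  [54, 31, 21, 76, ∞, 48]
  [54, 48, 93, 90, 82, ∞]
D(6):
  [∞, 48, 48, 48, 48, 48]
  [61, ∞, 48, 87, 48, 48]
  [54, 48, ∞, 76, 82, 72]
  [38, 38, 38, ∞, 38, 38]
  [54, 48, 48, 76, ∞, 48]
  [54, 48, 93, 90, 82, ∞]
Answer: T*[5][4] = 76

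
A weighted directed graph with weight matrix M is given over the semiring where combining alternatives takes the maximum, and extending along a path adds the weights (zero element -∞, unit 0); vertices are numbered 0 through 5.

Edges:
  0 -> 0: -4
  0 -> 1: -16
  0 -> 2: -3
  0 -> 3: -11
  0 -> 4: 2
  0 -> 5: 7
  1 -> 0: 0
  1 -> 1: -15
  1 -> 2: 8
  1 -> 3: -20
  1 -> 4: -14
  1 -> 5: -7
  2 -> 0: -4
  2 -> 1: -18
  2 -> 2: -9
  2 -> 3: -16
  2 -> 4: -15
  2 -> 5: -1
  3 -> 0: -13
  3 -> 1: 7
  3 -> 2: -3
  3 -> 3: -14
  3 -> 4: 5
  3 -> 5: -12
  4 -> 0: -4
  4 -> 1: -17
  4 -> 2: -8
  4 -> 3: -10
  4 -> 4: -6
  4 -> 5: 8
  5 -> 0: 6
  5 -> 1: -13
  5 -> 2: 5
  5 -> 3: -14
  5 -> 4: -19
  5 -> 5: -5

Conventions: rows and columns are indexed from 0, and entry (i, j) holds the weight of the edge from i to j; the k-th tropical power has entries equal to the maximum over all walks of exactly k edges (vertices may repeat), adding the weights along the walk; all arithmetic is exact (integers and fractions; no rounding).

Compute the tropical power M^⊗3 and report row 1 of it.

M^⊗2:
  [13, -4, 12, -7, -2, 10]
  [4, -10, -1, -8, 2, 7]
  [5, -9, 4, -15, -2, 3]
  [7, -7, 15, -5, -1, 13]
  [14, -3, 13, -6, -2, 3]
  [2, -7, 3, -5, 8, 13]
M^⊗3:
  [16, 0, 15, 2, 15, 20]
  [13, -1, 12, -7, 6, 11]
  [9, -8, 8, -6, 7, 12]
  [19, 2, 18, -1, 9, 14]
  [10, 1, 11, 3, 16, 21]
  [19, 2, 18, -1, 4, 16]
Answer: row 1 of M^⊗3 = [13, -1, 12, -7, 6, 11]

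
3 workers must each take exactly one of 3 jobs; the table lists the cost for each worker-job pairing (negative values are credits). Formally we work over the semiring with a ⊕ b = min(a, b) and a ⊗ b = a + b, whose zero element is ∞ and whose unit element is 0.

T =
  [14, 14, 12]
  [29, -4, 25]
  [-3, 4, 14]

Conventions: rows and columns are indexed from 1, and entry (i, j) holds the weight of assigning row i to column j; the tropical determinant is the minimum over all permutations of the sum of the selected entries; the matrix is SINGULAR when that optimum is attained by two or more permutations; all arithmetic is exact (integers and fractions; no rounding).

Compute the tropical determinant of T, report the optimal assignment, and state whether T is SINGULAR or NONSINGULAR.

σ = (1, 2, 3): 14 + (-4) + 14 = 24
σ = (1, 3, 2): 14 + 25 + 4 = 43
σ = (2, 1, 3): 14 + 29 + 14 = 57
σ = (2, 3, 1): 14 + 25 + (-3) = 36
σ = (3, 1, 2): 12 + 29 + 4 = 45
σ = (3, 2, 1): 12 + (-4) + (-3) = 5
Optimal value attained by: σ = (3, 2, 1).
Answer: det⊕(T) = 5; verdict: NONSINGULAR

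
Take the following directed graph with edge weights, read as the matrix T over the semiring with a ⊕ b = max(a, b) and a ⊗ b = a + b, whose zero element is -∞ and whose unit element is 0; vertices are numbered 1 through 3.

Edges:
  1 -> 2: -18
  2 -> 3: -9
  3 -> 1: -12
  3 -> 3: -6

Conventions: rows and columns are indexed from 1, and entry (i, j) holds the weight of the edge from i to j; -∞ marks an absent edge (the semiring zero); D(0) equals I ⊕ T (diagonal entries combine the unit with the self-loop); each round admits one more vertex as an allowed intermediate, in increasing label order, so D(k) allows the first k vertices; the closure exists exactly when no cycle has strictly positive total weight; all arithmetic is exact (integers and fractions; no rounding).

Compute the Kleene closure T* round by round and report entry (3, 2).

D(0):
  [0, -18, -∞]
  [-∞, 0, -9]
  [-12, -∞, 0]
D(1):
  [0, -18, -∞]
  [-∞, 0, -9]
  [-12, -30, 0]
D(2):
  [0, -18, -27]
  [-∞, 0, -9]
  [-12, -30, 0]
D(3):
  [0, -18, -27]
  [-21, 0, -9]
  [-12, -30, 0]
Answer: T*[3][2] = -30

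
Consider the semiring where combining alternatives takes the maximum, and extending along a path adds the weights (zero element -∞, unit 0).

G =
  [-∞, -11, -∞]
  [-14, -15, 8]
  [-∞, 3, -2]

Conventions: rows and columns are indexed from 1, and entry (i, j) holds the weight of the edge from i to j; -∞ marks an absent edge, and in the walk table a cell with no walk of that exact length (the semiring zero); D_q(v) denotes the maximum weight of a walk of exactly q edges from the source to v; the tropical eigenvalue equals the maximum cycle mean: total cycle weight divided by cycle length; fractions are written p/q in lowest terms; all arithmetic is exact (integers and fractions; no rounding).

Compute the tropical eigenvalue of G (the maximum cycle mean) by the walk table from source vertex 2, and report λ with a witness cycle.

q=0: [-∞, 0, -∞]
q=1: [-14, -15, 8]
q=2: [-29, 11, 6]
q=3: [-3, 9, 19]
Optimal cycle mean attained by: cycle 2->3->2, total 8 + 3, length 2.
Answer: λ = 11/2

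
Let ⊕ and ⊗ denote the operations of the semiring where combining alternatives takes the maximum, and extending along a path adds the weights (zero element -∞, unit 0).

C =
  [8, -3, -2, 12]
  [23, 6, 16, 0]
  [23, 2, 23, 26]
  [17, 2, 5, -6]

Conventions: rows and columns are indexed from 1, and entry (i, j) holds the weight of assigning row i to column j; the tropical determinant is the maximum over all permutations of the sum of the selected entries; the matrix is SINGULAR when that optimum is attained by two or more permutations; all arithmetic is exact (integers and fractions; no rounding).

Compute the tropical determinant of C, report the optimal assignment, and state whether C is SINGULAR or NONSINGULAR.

σ = (1, 2, 3, 4): 8 + 6 + 23 + (-6) = 31
σ = (1, 2, 4, 3): 8 + 6 + 26 + 5 = 45
σ = (1, 3, 2, 4): 8 + 16 + 2 + (-6) = 20
σ = (1, 3, 4, 2): 8 + 16 + 26 + 2 = 52
σ = (1, 4, 2, 3): 8 + 0 + 2 + 5 = 15
σ = (1, 4, 3, 2): 8 + 0 + 23 + 2 = 33
σ = (2, 1, 3, 4): (-3) + 23 + 23 + (-6) = 37
σ = (2, 1, 4, 3): (-3) + 23 + 26 + 5 = 51
σ = (2, 3, 1, 4): (-3) + 16 + 23 + (-6) = 30
σ = (2, 3, 4, 1): (-3) + 16 + 26 + 17 = 56
σ = (2, 4, 1, 3): (-3) + 0 + 23 + 5 = 25
σ = (2, 4, 3, 1): (-3) + 0 + 23 + 17 = 37
σ = (3, 1, 2, 4): (-2) + 23 + 2 + (-6) = 17
σ = (3, 1, 4, 2): (-2) + 23 + 26 + 2 = 49
σ = (3, 2, 1, 4): (-2) + 6 + 23 + (-6) = 21
σ = (3, 2, 4, 1): (-2) + 6 + 26 + 17 = 47
σ = (3, 4, 1, 2): (-2) + 0 + 23 + 2 = 23
σ = (3, 4, 2, 1): (-2) + 0 + 2 + 17 = 17
σ = (4, 1, 2, 3): 12 + 23 + 2 + 5 = 42
σ = (4, 1, 3, 2): 12 + 23 + 23 + 2 = 60
σ = (4, 2, 1, 3): 12 + 6 + 23 + 5 = 46
σ = (4, 2, 3, 1): 12 + 6 + 23 + 17 = 58
σ = (4, 3, 1, 2): 12 + 16 + 23 + 2 = 53
σ = (4, 3, 2, 1): 12 + 16 + 2 + 17 = 47
Optimal value attained by: σ = (4, 1, 3, 2).
Answer: det⊕(C) = 60; verdict: NONSINGULAR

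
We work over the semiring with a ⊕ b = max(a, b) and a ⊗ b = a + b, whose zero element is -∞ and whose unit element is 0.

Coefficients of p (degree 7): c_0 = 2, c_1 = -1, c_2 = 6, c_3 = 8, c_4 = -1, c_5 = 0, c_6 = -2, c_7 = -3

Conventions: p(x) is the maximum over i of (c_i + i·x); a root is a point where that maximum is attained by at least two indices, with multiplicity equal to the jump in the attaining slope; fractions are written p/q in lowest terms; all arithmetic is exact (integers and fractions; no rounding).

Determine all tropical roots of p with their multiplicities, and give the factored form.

hull edge (i=0, c=2) to (i=3, c=8): slope 2, span 3
hull edge (i=3, c=8) to (i=7, c=-3): slope -11/4, span 4
Factored form: p(x) = -3 ⊗ (x ⊕ (-2)) ⊗ (x ⊕ (-2)) ⊗ (x ⊕ (-2)) ⊗ (x ⊕ 11/4) ⊗ (x ⊕ 11/4) ⊗ (x ⊕ 11/4) ⊗ (x ⊕ 11/4)
Answer: roots = -2 (mult 3), 11/4 (mult 4)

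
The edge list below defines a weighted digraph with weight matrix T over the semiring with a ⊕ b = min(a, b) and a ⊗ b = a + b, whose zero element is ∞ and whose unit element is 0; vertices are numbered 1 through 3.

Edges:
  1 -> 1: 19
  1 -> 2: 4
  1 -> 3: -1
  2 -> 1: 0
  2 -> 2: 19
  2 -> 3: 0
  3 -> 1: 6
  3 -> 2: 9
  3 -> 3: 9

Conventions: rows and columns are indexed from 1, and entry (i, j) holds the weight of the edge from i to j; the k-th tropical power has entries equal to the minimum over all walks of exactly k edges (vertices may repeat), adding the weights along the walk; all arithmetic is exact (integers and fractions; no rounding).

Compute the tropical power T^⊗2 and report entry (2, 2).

T^⊗2:
  [4, 8, 4]
  [6, 4, -1]
  [9, 10, 5]
Key observation: the optimum is the walk 2->1->2, with weight 0 + 4 = 4.
Optimal value attained by: walk 2->1->2.
Answer: (T^⊗2)[2][2] = 4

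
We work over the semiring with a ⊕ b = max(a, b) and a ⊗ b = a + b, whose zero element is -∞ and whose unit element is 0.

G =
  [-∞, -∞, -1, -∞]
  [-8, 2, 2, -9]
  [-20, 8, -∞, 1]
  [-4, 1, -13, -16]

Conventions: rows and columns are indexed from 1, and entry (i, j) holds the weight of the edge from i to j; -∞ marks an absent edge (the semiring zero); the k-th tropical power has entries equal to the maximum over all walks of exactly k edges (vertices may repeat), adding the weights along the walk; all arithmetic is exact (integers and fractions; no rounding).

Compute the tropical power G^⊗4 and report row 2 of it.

G^⊗2:
  [-21, 7, -∞, 0]
  [-6, 10, 4, 3]
  [0, 10, 10, -1]
  [-7, 3, 3, -8]
G^⊗3:
  [-1, 9, 9, -2]
  [2, 12, 12, 5]
  [2, 18, 12, 11]
  [-5, 11, 5, 4]
G^⊗4:
  [1, 17, 11, 10]
  [4, 20, 14, 13]
  [10, 20, 20, 13]
  [3, 13, 13, 6]
Answer: row 2 of G^⊗4 = [4, 20, 14, 13]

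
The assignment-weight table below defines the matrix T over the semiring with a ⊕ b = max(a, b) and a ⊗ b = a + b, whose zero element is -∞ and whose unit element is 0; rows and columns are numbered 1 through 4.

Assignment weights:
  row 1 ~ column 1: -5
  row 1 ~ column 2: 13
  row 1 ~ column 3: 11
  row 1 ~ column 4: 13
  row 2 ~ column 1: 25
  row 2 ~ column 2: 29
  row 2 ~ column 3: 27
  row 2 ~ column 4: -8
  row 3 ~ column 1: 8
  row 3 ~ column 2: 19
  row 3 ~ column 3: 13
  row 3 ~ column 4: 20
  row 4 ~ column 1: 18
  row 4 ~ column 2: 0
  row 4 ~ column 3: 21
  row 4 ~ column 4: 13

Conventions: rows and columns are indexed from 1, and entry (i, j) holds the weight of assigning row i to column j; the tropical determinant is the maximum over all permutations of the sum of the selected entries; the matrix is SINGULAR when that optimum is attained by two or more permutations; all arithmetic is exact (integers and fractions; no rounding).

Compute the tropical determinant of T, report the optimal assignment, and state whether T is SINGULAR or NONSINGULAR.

σ = (1, 2, 3, 4): (-5) + 29 + 13 + 13 = 50
σ = (1, 2, 4, 3): (-5) + 29 + 20 + 21 = 65
σ = (1, 3, 2, 4): (-5) + 27 + 19 + 13 = 54
σ = (1, 3, 4, 2): (-5) + 27 + 20 + 0 = 42
σ = (1, 4, 2, 3): (-5) + (-8) + 19 + 21 = 27
σ = (1, 4, 3, 2): (-5) + (-8) + 13 + 0 = 0
σ = (2, 1, 3, 4): 13 + 25 + 13 + 13 = 64
σ = (2, 1, 4, 3): 13 + 25 + 20 + 21 = 79
σ = (2, 3, 1, 4): 13 + 27 + 8 + 13 = 61
σ = (2, 3, 4, 1): 13 + 27 + 20 + 18 = 78
σ = (2, 4, 1, 3): 13 + (-8) + 8 + 21 = 34
σ = (2, 4, 3, 1): 13 + (-8) + 13 + 18 = 36
σ = (3, 1, 2, 4): 11 + 25 + 19 + 13 = 68
σ = (3, 1, 4, 2): 11 + 25 + 20 + 0 = 56
σ = (3, 2, 1, 4): 11 + 29 + 8 + 13 = 61
σ = (3, 2, 4, 1): 11 + 29 + 20 + 18 = 78
σ = (3, 4, 1, 2): 11 + (-8) + 8 + 0 = 11
σ = (3, 4, 2, 1): 11 + (-8) + 19 + 18 = 40
σ = (4, 1, 2, 3): 13 + 25 + 19 + 21 = 78
σ = (4, 1, 3, 2): 13 + 25 + 13 + 0 = 51
σ = (4, 2, 1, 3): 13 + 29 + 8 + 21 = 71
σ = (4, 2, 3, 1): 13 + 29 + 13 + 18 = 73
σ = (4, 3, 1, 2): 13 + 27 + 8 + 0 = 48
σ = (4, 3, 2, 1): 13 + 27 + 19 + 18 = 77
Optimal value attained by: σ = (2, 1, 4, 3).
Answer: det⊕(T) = 79; verdict: NONSINGULAR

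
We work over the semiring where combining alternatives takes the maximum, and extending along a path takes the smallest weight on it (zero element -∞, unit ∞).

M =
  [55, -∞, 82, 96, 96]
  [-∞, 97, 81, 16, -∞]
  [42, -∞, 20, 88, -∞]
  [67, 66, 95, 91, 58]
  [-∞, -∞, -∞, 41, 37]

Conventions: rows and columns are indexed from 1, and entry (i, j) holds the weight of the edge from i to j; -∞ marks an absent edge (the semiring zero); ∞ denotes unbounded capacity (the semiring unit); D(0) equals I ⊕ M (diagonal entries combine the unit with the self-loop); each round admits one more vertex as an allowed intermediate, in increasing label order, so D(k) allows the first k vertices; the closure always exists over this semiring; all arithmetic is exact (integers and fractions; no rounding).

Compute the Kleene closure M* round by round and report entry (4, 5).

D(0):
  [∞, -∞, 82, 96, 96]
  [-∞, ∞, 81, 16, -∞]
  [42, -∞, ∞, 88, -∞]
  [67, 66, 95, ∞, 58]
  [-∞, -∞, -∞, 41, ∞]
D(1):
  [∞, -∞, 82, 96, 96]
  [-∞, ∞, 81, 16, -∞]
  [42, -∞, ∞, 88, 42]
  [67, 66, 95, ∞, 67]
  [-∞, -∞, -∞, 41, ∞]
D(2):
  [∞, -∞, 82, 96, 96]
  [-∞, ∞, 81, 16, -∞]
  [42, -∞, ∞, 88, 42]
  [67, 66, 95, ∞, 67]
  [-∞, -∞, -∞, 41, ∞]
D(3):
  [∞, -∞, 82, 96, 96]
  [42, ∞, 81, 81, 42]
  [42, -∞, ∞, 88, 42]
  [67, 66, 95, ∞, 67]
  [-∞, -∞, -∞, 41, ∞]
D(4):
  [∞, 66, 95, 96, 96]
  [67, ∞, 81, 81, 67]
  [67, 66, ∞, 88, 67]
  [67, 66, 95, ∞, 67]
  [41, 41, 41, 41, ∞]
D(5):
  [∞, 66, 95, 96, 96]
  [67, ∞, 81, 81, 67]
  [67, 66, ∞, 88, 67]
  [67, 66, 95, ∞, 67]
  [41, 41, 41, 41, ∞]
Answer: M*[4][5] = 67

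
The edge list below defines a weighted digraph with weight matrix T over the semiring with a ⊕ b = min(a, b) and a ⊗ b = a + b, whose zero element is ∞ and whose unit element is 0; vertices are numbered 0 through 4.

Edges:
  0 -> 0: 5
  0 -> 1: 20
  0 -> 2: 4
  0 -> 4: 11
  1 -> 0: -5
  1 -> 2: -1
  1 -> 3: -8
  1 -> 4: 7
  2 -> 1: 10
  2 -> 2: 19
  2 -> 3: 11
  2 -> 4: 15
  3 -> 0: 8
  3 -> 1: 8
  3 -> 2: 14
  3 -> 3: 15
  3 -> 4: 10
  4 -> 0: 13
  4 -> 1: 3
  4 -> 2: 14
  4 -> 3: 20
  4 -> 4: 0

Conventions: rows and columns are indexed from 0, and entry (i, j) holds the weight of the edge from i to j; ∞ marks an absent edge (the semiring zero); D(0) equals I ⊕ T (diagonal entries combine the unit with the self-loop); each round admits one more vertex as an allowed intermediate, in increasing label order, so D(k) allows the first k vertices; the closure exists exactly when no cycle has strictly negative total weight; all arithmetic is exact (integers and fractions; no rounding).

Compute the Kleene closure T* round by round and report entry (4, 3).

D(0):
  [0, 20, 4, ∞, 11]
  [-5, 0, -1, -8, 7]
  [∞, 10, 0, 11, 15]
  [8, 8, 14, 0, 10]
  [13, 3, 14, 20, 0]
D(1):
  [0, 20, 4, ∞, 11]
  [-5, 0, -1, -8, 6]
  [∞, 10, 0, 11, 15]
  [8, 8, 12, 0, 10]
  [13, 3, 14, 20, 0]
D(2):
  [0, 20, 4, 12, 11]
  [-5, 0, -1, -8, 6]
  [5, 10, 0, 2, 15]
  [3, 8, 7, 0, 10]
  [-2, 3, 2, -5, 0]
D(3):
  [0, 14, 4, 6, 11]
  [-5, 0, -1, -8, 6]
  [5, 10, 0, 2, 15]
  [3, 8, 7, 0, 10]
  [-2, 3, 2, -5, 0]
D(4):
  [0, 14, 4, 6, 11]
  [-5, 0, -1, -8, 2]
  [5, 10, 0, 2, 12]
  [3, 8, 7, 0, 10]
  [-2, 3, 2, -5, 0]
D(5):
  [0, 14, 4, 6, 11]
  [-5, 0, -1, -8, 2]
  [5, 10, 0, 2, 12]
  [3, 8, 7, 0, 10]
  [-2, 3, 2, -5, 0]
Answer: T*[4][3] = -5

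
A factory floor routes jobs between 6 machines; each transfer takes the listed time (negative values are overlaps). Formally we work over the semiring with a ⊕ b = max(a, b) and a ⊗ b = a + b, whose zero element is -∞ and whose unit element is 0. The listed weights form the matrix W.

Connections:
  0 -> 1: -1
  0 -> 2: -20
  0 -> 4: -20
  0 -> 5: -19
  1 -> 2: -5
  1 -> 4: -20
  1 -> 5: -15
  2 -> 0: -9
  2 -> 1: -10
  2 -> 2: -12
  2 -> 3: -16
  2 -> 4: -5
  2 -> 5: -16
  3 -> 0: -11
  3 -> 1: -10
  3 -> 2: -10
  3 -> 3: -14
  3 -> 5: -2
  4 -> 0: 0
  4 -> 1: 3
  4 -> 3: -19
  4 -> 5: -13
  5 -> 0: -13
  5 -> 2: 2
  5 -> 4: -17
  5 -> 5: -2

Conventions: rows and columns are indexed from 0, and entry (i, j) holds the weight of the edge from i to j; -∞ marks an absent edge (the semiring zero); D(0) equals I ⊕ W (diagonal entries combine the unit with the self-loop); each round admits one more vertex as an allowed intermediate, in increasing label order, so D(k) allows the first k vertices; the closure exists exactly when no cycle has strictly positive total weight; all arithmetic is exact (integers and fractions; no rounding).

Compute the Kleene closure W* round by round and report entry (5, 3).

D(0):
  [0, -1, -20, -∞, -20, -19]
  [-∞, 0, -5, -∞, -20, -15]
  [-9, -10, 0, -16, -5, -16]
  [-11, -10, -10, 0, -∞, -2]
  [0, 3, -∞, -19, 0, -13]
  [-13, -∞, 2, -∞, -17, 0]
D(1):
  [0, -1, -20, -∞, -20, -19]
  [-∞, 0, -5, -∞, -20, -15]
  [-9, -10, 0, -16, -5, -16]
  [-11, -10, -10, 0, -31, -2]
  [0, 3, -20, -19, 0, -13]
  [-13, -14, 2, -∞, -17, 0]
D(2):
  [0, -1, -6, -∞, -20, -16]
  [-∞, 0, -5, -∞, -20, -15]
  [-9, -10, 0, -16, -5, -16]
  [-11, -10, -10, 0, -30, -2]
  [0, 3, -2, -19, 0, -12]
  [-13, -14, 2, -∞, -17, 0]
D(3):
  [0, -1, -6, -22, -11, -16]
  [-14, 0, -5, -21, -10, -15]
  [-9, -10, 0, -16, -5, -16]
  [-11, -10, -10, 0, -15, -2]
  [0, 3, -2, -18, 0, -12]
  [-7, -8, 2, -14, -3, 0]
D(4):
  [0, -1, -6, -22, -11, -16]
  [-14, 0, -5, -21, -10, -15]
  [-9, -10, 0, -16, -5, -16]
  [-11, -10, -10, 0, -15, -2]
  [0, 3, -2, -18, 0, -12]
  [-7, -8, 2, -14, -3, 0]
D(5):
  [0, -1, -6, -22, -11, -16]
  [-10, 0, -5, -21, -10, -15]
  [-5, -2, 0, -16, -5, -16]
  [-11, -10, -10, 0, -15, -2]
  [0, 3, -2, -18, 0, -12]
  [-3, 0, 2, -14, -3, 0]
D(6):
  [0, -1, -6, -22, -11, -16]
  [-10, 0, -5, -21, -10, -15]
  [-5, -2, 0, -16, -5, -16]
  [-5, -2, 0, 0, -5, -2]
  [0, 3, -2, -18, 0, -12]
  [-3, 0, 2, -14, -3, 0]
Answer: W*[5][3] = -14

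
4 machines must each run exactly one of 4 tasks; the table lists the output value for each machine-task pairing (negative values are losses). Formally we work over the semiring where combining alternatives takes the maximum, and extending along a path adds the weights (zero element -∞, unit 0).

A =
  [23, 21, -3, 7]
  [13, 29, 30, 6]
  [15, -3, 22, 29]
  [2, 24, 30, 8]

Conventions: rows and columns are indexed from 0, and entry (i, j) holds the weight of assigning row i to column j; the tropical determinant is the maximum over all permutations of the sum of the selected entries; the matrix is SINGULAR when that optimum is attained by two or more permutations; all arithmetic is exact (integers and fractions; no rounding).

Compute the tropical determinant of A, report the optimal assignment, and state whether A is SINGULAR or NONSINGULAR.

σ = (0, 1, 2, 3): 23 + 29 + 22 + 8 = 82
σ = (0, 1, 3, 2): 23 + 29 + 29 + 30 = 111
σ = (0, 2, 1, 3): 23 + 30 + (-3) + 8 = 58
σ = (0, 2, 3, 1): 23 + 30 + 29 + 24 = 106
σ = (0, 3, 1, 2): 23 + 6 + (-3) + 30 = 56
σ = (0, 3, 2, 1): 23 + 6 + 22 + 24 = 75
σ = (1, 0, 2, 3): 21 + 13 + 22 + 8 = 64
σ = (1, 0, 3, 2): 21 + 13 + 29 + 30 = 93
σ = (1, 2, 0, 3): 21 + 30 + 15 + 8 = 74
σ = (1, 2, 3, 0): 21 + 30 + 29 + 2 = 82
σ = (1, 3, 0, 2): 21 + 6 + 15 + 30 = 72
σ = (1, 3, 2, 0): 21 + 6 + 22 + 2 = 51
σ = (2, 0, 1, 3): (-3) + 13 + (-3) + 8 = 15
σ = (2, 0, 3, 1): (-3) + 13 + 29 + 24 = 63
σ = (2, 1, 0, 3): (-3) + 29 + 15 + 8 = 49
σ = (2, 1, 3, 0): (-3) + 29 + 29 + 2 = 57
σ = (2, 3, 0, 1): (-3) + 6 + 15 + 24 = 42
σ = (2, 3, 1, 0): (-3) + 6 + (-3) + 2 = 2
σ = (3, 0, 1, 2): 7 + 13 + (-3) + 30 = 47
σ = (3, 0, 2, 1): 7 + 13 + 22 + 24 = 66
σ = (3, 1, 0, 2): 7 + 29 + 15 + 30 = 81
σ = (3, 1, 2, 0): 7 + 29 + 22 + 2 = 60
σ = (3, 2, 0, 1): 7 + 30 + 15 + 24 = 76
σ = (3, 2, 1, 0): 7 + 30 + (-3) + 2 = 36
Optimal value attained by: σ = (0, 1, 3, 2).
Answer: det⊕(A) = 111; verdict: NONSINGULAR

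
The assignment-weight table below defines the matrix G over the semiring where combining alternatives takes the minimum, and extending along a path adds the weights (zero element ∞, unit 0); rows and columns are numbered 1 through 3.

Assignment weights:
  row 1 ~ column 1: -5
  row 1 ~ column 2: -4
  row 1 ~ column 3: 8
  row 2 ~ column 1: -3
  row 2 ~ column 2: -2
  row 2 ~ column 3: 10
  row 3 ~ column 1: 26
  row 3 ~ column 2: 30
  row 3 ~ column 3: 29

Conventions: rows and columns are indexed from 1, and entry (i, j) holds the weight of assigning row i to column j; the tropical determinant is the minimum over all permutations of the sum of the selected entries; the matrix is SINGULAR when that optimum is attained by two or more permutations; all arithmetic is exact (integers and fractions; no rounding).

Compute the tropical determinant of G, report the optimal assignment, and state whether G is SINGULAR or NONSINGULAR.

σ = (1, 2, 3): (-5) + (-2) + 29 = 22
σ = (1, 3, 2): (-5) + 10 + 30 = 35
σ = (2, 1, 3): (-4) + (-3) + 29 = 22
σ = (2, 3, 1): (-4) + 10 + 26 = 32
σ = (3, 1, 2): 8 + (-3) + 30 = 35
σ = (3, 2, 1): 8 + (-2) + 26 = 32
Optimal value attained by: σ = (1, 2, 3).
Answer: det⊕(G) = 22; verdict: SINGULAR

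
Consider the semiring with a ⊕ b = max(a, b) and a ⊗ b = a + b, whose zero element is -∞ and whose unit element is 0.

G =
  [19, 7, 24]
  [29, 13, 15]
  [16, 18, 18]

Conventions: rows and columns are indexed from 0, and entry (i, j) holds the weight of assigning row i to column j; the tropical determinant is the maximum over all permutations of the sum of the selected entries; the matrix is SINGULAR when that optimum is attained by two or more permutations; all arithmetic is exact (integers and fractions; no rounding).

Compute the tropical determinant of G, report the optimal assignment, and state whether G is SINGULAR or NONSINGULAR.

σ = (0, 1, 2): 19 + 13 + 18 = 50
σ = (0, 2, 1): 19 + 15 + 18 = 52
σ = (1, 0, 2): 7 + 29 + 18 = 54
σ = (1, 2, 0): 7 + 15 + 16 = 38
σ = (2, 0, 1): 24 + 29 + 18 = 71
σ = (2, 1, 0): 24 + 13 + 16 = 53
Optimal value attained by: σ = (2, 0, 1).
Answer: det⊕(G) = 71; verdict: NONSINGULAR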